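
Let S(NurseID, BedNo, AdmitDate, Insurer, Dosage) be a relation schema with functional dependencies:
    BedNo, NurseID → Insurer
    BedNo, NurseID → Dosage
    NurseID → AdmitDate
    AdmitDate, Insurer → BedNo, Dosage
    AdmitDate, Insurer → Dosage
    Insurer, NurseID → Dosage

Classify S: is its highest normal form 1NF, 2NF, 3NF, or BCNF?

Candidate keys: {BedNo, NurseID}, {Insurer, NurseID}. Prime attributes: {BedNo, Insurer, NurseID}.
NurseID → AdmitDate: {NurseID}⁺ = {AdmitDate, NurseID}, which is not all of the attributes, so the left side is not a superkey — BCNF is violated.
NurseID → AdmitDate has non-prime {AdmitDate} on the right and a non-superkey on the left, so 3NF fails.
{NurseID} is a proper subset of the key {BedNo, NurseID}, and {NurseID}⁺ contains the non-prime attribute {AdmitDate} — a partial dependency, so 2NF is violated.

1NF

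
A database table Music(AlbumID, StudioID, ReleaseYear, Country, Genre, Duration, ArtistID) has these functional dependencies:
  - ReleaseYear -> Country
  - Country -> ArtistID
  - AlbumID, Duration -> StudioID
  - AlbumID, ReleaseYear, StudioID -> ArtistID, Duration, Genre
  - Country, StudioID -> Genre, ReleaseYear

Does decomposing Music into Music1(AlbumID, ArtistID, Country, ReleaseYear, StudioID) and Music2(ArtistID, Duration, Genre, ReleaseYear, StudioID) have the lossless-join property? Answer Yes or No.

Common attributes: {ArtistID, ReleaseYear, StudioID}; their closure is {ArtistID, Country, Genre, ReleaseYear, StudioID}.
The closure covers neither Music1 nor Music2 entirely; the join is not lossless.

No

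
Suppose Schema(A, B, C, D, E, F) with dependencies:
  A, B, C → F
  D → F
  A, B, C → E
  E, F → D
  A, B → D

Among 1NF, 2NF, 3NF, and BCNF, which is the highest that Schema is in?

Candidate key: {A, B, C}. Prime attributes: {A, B, C}.
For D → F we have {D}⁺ = {D, F}; {D} is not a superkey, so BCNF fails.
Because {F} is non-prime and the left side of D → F is not a superkey, the relation is not in 3NF.
Since {A, B} ⊂ {A, B, C} and {A, B}⁺ ⊇ {D, F} with {D, F} non-prime, there is a partial dependency; 2NF fails.

1NF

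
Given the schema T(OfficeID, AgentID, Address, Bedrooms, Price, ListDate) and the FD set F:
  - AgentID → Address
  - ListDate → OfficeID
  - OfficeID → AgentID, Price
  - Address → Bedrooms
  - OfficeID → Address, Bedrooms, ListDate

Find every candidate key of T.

{ListDate}⁺ = {Address, AgentID, Bedrooms, ListDate, OfficeID, Price} — all of the relation — so {ListDate} is a candidate key.
{OfficeID}⁺ = {Address, AgentID, Bedrooms, ListDate, OfficeID, Price} — all of the relation — so {OfficeID} is a candidate key.
These are minimal and exhaustive — every other superkey contains one of them.

{ListDate}, {OfficeID}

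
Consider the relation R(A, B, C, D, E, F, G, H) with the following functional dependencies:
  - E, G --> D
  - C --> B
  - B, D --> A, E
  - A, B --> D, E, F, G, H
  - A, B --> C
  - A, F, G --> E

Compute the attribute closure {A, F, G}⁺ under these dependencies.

Start with {A, F, G}.
A, F, G --> E applies; add {E} → now {A, E, F, G}.
E, G --> D applies; add {D} → now {A, D, E, F, G}.
No further FD applies.

{A, D, E, F, G}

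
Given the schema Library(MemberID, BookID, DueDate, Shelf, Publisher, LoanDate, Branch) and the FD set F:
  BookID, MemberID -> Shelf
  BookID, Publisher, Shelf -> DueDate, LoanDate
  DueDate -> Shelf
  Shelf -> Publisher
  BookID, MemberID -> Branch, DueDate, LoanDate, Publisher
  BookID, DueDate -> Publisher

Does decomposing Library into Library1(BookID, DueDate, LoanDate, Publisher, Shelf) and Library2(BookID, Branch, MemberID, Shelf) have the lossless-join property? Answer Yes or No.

Library1 ∩ Library2 = {BookID, Shelf}; its closure under F is {BookID, DueDate, LoanDate, Publisher, Shelf}.
Since Library1 ⊆ {BookID, DueDate, LoanDate, Publisher, Shelf}, the intersection is a superkey of Library1; the decomposition is lossless.

Yes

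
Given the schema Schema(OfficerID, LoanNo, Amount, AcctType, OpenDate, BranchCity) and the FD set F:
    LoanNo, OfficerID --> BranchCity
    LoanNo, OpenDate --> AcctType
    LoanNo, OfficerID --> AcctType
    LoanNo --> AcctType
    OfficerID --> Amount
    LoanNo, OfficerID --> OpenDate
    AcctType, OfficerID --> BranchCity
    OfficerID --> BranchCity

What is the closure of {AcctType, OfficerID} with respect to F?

{AcctType, Amount, BranchCity, OfficerID}

Start with {AcctType, OfficerID}.
OfficerID --> Amount applies; add {Amount} → now {AcctType, Amount, OfficerID}.
AcctType, OfficerID --> BranchCity applies; add {BranchCity} → now {AcctType, Amount, BranchCity, OfficerID}.
No further FD applies.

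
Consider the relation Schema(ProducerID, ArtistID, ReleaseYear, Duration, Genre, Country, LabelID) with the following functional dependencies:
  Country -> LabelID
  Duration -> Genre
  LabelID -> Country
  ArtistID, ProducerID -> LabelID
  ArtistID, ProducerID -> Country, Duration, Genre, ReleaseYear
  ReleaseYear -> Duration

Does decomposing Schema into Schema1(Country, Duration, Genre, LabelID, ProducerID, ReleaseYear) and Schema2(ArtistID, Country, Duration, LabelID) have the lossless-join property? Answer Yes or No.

No

The shared attributes are {Country, Duration, LabelID} and {Country, Duration, LabelID}⁺ = {Country, Duration, Genre, LabelID}.
The closure covers neither Schema1 nor Schema2 entirely; the join is not lossless.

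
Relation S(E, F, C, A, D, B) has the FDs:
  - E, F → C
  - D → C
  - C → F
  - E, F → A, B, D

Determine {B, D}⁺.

Start with {B, D}.
D → C applies; add {C} → now {B, C, D}.
C → F applies; add {F} → now {B, C, D, F}.
No further FD applies.

{B, C, D, F}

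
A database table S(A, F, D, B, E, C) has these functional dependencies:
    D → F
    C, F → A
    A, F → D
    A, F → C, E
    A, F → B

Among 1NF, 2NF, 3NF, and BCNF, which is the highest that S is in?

3NF

Candidate keys: {A, D}, {A, F}, {C, D}, {C, F}. Prime attributes: {A, C, D, F}.
D → F breaks BCNF: {D}⁺ = {D, F}, so {D} is not a superkey.
Since {F} ⊆ prime attributes and every other non-superkey FD also has a prime right side, the schema is in 3NF.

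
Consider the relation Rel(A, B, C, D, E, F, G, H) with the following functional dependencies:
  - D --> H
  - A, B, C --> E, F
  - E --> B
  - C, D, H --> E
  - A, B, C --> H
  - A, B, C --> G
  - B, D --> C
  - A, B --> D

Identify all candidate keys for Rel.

{A, B}, {A, C, D}, {A, E}

{A} never appears on the right of any FD, so every key must include it.
{A, B}⁺ = {A, B, C, D, E, F, G, H}, which is every attribute, so {A, B} is a candidate key.
{A, E}⁺ = {A, B, C, D, E, F, G, H}, which is every attribute, so {A, E} is a candidate key.
{A, C, D}⁺ = {A, B, C, D, E, F, G, H}, which is every attribute, so {A, C, D} is a candidate key.
These are minimal and exhaustive — every other superkey contains one of them.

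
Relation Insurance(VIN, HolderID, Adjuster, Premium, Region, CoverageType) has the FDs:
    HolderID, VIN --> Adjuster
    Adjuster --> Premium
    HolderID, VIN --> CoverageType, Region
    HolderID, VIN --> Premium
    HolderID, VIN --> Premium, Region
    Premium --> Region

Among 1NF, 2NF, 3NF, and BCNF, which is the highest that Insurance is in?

2NF

Candidate key: {HolderID, VIN}. Prime attributes: {HolderID, VIN}.
Adjuster --> Premium: {Adjuster}⁺ = {Adjuster, Premium, Region}, which is not all of the attributes, so the left side is not a superkey — BCNF is violated.
Adjuster --> Premium has non-prime {Premium} on the right and a non-superkey on the left, so 3NF fails.
No non-prime attribute depends on a proper subset of any candidate key, so 2NF holds.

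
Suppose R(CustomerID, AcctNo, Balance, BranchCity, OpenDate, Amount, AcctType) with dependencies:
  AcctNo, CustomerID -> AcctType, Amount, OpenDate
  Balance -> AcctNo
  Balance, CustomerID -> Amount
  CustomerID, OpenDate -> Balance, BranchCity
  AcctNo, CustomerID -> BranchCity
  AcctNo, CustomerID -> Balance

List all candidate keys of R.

Attributes never on any right-hand side: {CustomerID} — every candidate key must contain it.
{AcctNo, CustomerID}⁺ = {AcctNo, AcctType, Amount, Balance, BranchCity, CustomerID, OpenDate} — all of the relation — so {AcctNo, CustomerID} is a candidate key.
{Balance, CustomerID}⁺ = {AcctNo, AcctType, Amount, Balance, BranchCity, CustomerID, OpenDate} — all of the relation — so {Balance, CustomerID} is a candidate key.
{CustomerID, OpenDate}⁺ = {AcctNo, AcctType, Amount, Balance, BranchCity, CustomerID, OpenDate} — all of the relation — so {CustomerID, OpenDate} is a candidate key.
No proper subset of any of these is a key, and no other minimal superkey exists.

{AcctNo, CustomerID}, {Balance, CustomerID}, {CustomerID, OpenDate}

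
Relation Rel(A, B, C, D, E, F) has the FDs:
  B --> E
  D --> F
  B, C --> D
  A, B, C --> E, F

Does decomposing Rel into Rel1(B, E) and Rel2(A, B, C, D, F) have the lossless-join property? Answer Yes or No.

Common attributes: {B}; their closure is {B, E}.
This includes all of Rel1, so the common attributes are a superkey of Rel1 — the join is lossless.

Yes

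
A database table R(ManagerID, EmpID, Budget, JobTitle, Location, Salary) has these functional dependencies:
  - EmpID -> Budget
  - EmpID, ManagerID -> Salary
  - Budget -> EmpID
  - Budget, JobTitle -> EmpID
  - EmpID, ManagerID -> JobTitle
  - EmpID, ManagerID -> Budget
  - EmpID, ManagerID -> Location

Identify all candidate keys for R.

Attributes never on any right-hand side: {ManagerID} — every candidate key must contain it.
{Budget, ManagerID} is a candidate key since {Budget, ManagerID}⁺ = {Budget, EmpID, JobTitle, Location, ManagerID, Salary} covers every attribute.
{EmpID, ManagerID} is a candidate key since {EmpID, ManagerID}⁺ = {Budget, EmpID, JobTitle, Location, ManagerID, Salary} covers every attribute.
These are minimal and exhaustive — every other superkey contains one of them.

{Budget, ManagerID}, {EmpID, ManagerID}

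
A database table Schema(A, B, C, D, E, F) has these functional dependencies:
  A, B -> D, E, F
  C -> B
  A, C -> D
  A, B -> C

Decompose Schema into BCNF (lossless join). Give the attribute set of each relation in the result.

{A, C, D, E, F}; {B, C}

Candidate keys of the original relation: {A, B}, {A, C}.
{A, B, C, D, E, F}: {C} determines {B, C} here but is not a superkey — split on C -> B, giving {B, C} and {A, C, D, E, F}.
{B, C} is in BCNF.
{A, C, D, E, F} is in BCNF.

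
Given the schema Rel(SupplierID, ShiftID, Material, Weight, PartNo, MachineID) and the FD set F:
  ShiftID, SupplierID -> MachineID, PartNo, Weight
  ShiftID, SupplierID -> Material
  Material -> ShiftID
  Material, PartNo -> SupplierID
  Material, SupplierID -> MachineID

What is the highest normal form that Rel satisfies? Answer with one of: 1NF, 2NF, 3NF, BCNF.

Candidate keys: {Material, PartNo}, {Material, SupplierID}, {ShiftID, SupplierID}. Prime attributes: {Material, PartNo, ShiftID, SupplierID}.
Material -> ShiftID: {Material}⁺ = {Material, ShiftID}, which is not all of the attributes, so the left side is not a superkey — BCNF is violated.
But every attribute on its right side ({ShiftID}) is prime, and the same holds for every other non-superkey FD, so 3NF still holds.

3NF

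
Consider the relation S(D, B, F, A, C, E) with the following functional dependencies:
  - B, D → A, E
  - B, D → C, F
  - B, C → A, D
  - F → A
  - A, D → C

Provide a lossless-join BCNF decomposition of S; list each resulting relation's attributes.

{A, F}; {B, D, E, F}; {C, D, F}

Candidate keys of the original relation: {B, C}, {B, D}.
Within {A, B, C, D, E, F}: {F}⁺ ∩ {A, B, C, D, E, F} = {A, F}, not the whole set, so F → A violates BCNF; decompose into {A, F} and {B, C, D, E, F}.
{A, F} is in BCNF.
Within {B, C, D, E, F}: {D, F}⁺ ∩ {B, C, D, E, F} = {C, D, F}, not the whole set, so D, F → C violates BCNF; decompose into {C, D, F} and {B, D, E, F}.
{C, D, F} is in BCNF.
{B, D, E, F} is in BCNF.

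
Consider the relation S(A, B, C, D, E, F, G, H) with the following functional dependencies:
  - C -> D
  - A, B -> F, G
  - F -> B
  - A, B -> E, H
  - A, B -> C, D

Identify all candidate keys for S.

No FD produces {A}, so it must be in every candidate key.
{A, B} is a candidate key since {A, B}⁺ = {A, B, C, D, E, F, G, H} covers every attribute.
{A, F} is a candidate key since {A, F}⁺ = {A, B, C, D, E, F, G, H} covers every attribute.
Any other superkey properly contains one of these, so there are no further candidate keys.

{A, B}, {A, F}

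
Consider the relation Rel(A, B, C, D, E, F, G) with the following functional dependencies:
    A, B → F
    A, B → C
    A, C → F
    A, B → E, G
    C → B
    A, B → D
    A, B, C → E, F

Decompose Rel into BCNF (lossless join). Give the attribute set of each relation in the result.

Candidate keys of the original relation: {A, B}, {A, C}.
Within {A, B, C, D, E, F, G}: {C}⁺ ∩ {A, B, C, D, E, F, G} = {B, C}, not the whole set, so C → B violates BCNF; decompose into {B, C} and {A, C, D, E, F, G}.
{B, C}: every determinant is a superkey — BCNF.
{A, C, D, E, F, G}: every determinant is a superkey — BCNF.

{A, C, D, E, F, G}; {B, C}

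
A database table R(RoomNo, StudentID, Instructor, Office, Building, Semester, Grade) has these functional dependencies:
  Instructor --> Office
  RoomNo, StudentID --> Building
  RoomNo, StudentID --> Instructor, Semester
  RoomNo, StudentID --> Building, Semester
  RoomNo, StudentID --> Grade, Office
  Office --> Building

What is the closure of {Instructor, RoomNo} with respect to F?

Start with {Instructor, RoomNo}.
Instructor --> Office applies; add {Office} → now {Instructor, Office, RoomNo}.
Office --> Building applies; add {Building} → now {Building, Instructor, Office, RoomNo}.
No further FD applies.

{Building, Instructor, Office, RoomNo}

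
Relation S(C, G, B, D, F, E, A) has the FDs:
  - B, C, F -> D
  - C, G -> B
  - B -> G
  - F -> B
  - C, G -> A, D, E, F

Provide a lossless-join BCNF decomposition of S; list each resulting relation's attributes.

{A, C, D, E, F}; {B, F}; {B, G}

Candidate keys of the original relation: {B, C}, {C, F}, {C, G}.
In {A, B, C, D, E, F, G}, {B} is not a superkey ({B}⁺ restricted to this set is {B, G}), so split on B -> G into {B, G} and {A, B, C, D, E, F}.
{B, G} is in BCNF.
In {A, B, C, D, E, F}, {F} is not a superkey ({F}⁺ restricted to this set is {B, F}), so split on F -> B into {B, F} and {A, C, D, E, F}.
{B, F} is in BCNF.
{A, C, D, E, F} is in BCNF.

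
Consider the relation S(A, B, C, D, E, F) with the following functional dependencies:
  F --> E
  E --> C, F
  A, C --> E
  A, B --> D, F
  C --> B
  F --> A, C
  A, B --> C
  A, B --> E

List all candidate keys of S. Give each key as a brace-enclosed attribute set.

{A, B}, {A, C}, {E}, {F}

Closure of {E} is {A, B, C, D, E, F}, the whole schema; {E} is a candidate key.
Closure of {F} is {A, B, C, D, E, F}, the whole schema; {F} is a candidate key.
Closure of {A, B} is {A, B, C, D, E, F}, the whole schema; {A, B} is a candidate key.
Closure of {A, C} is {A, B, C, D, E, F}, the whole schema; {A, C} is a candidate key.
These are minimal and exhaustive — every other superkey contains one of them.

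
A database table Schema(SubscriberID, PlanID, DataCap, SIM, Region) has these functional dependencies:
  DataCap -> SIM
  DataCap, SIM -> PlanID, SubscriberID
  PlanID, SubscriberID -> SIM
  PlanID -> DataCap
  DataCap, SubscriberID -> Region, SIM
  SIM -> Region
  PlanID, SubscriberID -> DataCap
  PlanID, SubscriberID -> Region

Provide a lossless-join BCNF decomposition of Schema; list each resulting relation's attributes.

{DataCap, PlanID, SIM, SubscriberID}; {Region, SIM}

Candidate keys of the original relation: {DataCap}, {PlanID}.
Within {DataCap, PlanID, Region, SIM, SubscriberID}: {SIM}⁺ ∩ {DataCap, PlanID, Region, SIM, SubscriberID} = {Region, SIM}, not the whole set, so SIM -> Region violates BCNF; decompose into {Region, SIM} and {DataCap, PlanID, SIM, SubscriberID}.
{Region, SIM}: every determinant is a superkey — BCNF.
{DataCap, PlanID, SIM, SubscriberID}: every determinant is a superkey — BCNF.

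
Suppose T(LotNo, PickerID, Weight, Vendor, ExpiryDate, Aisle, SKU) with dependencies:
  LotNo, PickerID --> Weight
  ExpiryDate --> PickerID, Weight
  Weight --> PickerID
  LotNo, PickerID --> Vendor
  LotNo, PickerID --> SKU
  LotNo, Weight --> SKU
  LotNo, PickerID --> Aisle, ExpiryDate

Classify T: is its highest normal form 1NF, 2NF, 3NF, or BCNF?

Candidate keys: {ExpiryDate, LotNo}, {LotNo, PickerID}, {LotNo, Weight}. Prime attributes: {ExpiryDate, LotNo, PickerID, Weight}.
For ExpiryDate --> PickerID, Weight we have {ExpiryDate}⁺ = {ExpiryDate, PickerID, Weight}; {ExpiryDate} is not a superkey, so BCNF fails.
Its right-hand attributes {PickerID, Weight} are all prime, as are those of every other non-superkey FD — the relation is in 3NF.

3NF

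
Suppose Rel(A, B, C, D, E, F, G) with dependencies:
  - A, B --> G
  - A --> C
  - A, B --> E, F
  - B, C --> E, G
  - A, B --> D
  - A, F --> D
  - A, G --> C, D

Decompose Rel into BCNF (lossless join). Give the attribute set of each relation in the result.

Candidate key of the original relation: {A, B}.
{A, B, C, D, E, F, G}: {A} determines {A, C} here but is not a superkey — split on A --> C, giving {A, C} and {A, B, D, E, F, G}.
{A, C} is in BCNF.
{A, B, D, E, F, G}: {A, F} determines {A, D, F} here but is not a superkey — split on A, F --> D, giving {A, D, F} and {A, B, E, F, G}.
{A, D, F} is in BCNF.
{A, B, E, F, G} is in BCNF.

{A, B, E, F, G}; {A, C}; {A, D, F}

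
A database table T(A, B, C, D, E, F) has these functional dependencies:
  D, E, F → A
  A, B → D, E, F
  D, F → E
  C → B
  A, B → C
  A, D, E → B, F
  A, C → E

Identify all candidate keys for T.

{A, B}⁺ = {A, B, C, D, E, F} — all of the relation — so {A, B} is a candidate key.
{A, C}⁺ = {A, B, C, D, E, F} — all of the relation — so {A, C} is a candidate key.
{D, F}⁺ = {A, B, C, D, E, F} — all of the relation — so {D, F} is a candidate key.
{A, D, E}⁺ = {A, B, C, D, E, F} — all of the relation — so {A, D, E} is a candidate key.
Any other superkey properly contains one of these, so there are no further candidate keys.

{A, B}, {A, C}, {A, D, E}, {D, F}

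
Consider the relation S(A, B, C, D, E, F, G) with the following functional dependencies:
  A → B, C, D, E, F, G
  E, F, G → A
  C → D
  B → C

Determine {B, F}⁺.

{B, C, D, F}

Start with {B, F}.
B → C applies; add {C} → now {B, C, F}.
C → D applies; add {D} → now {B, C, D, F}.
No further FD applies.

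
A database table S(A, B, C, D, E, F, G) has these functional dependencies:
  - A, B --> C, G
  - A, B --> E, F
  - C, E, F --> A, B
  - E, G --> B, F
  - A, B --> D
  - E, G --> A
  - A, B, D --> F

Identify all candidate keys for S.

{A, B}, {C, E, F}, {E, G}

{A, B}⁺ = {A, B, C, D, E, F, G} — all of the relation — so {A, B} is a candidate key.
{E, G}⁺ = {A, B, C, D, E, F, G} — all of the relation — so {E, G} is a candidate key.
{C, E, F}⁺ = {A, B, C, D, E, F, G} — all of the relation — so {C, E, F} is a candidate key.
These are minimal and exhaustive — every other superkey contains one of them.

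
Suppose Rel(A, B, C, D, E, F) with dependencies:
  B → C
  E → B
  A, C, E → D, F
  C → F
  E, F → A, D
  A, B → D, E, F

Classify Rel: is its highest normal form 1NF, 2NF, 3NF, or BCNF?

Candidate keys: {A, B}, {E}. Prime attributes: {A, B, E}.
B → C breaks BCNF: {B}⁺ = {B, C, F}, so {B} is not a superkey.
B → C determines the non-prime attribute {C} from a non-superkey — 3NF is violated.
The proper key subset {B} of {A, B} determines non-prime {C, F}, so the relation is not even in 2NF.

1NF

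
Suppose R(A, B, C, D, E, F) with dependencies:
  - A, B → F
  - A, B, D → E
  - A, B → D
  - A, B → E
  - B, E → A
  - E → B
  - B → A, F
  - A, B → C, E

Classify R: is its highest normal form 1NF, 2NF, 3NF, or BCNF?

BCNF

Candidate keys: {B}, {E}. Prime attributes: {B, E}.
Every FD has a superkey on the left, so the relation is in BCNF.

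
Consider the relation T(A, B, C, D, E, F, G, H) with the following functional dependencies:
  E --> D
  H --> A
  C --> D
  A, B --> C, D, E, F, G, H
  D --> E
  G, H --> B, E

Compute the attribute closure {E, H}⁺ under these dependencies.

Start with {E, H}.
E --> D applies; add {D} → now {D, E, H}.
H --> A applies; add {A} → now {A, D, E, H}.
No further FD applies.

{A, D, E, H}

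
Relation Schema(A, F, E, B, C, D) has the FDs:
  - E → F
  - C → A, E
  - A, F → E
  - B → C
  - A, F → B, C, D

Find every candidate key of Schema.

{B}⁺ = {A, B, C, D, E, F}, which is every attribute, so {B} is a candidate key.
{C}⁺ = {A, B, C, D, E, F}, which is every attribute, so {C} is a candidate key.
{A, E}⁺ = {A, B, C, D, E, F}, which is every attribute, so {A, E} is a candidate key.
{A, F}⁺ = {A, B, C, D, E, F}, which is every attribute, so {A, F} is a candidate key.
No proper subset of any of these is a key, and no other minimal superkey exists.

{A, E}, {A, F}, {B}, {C}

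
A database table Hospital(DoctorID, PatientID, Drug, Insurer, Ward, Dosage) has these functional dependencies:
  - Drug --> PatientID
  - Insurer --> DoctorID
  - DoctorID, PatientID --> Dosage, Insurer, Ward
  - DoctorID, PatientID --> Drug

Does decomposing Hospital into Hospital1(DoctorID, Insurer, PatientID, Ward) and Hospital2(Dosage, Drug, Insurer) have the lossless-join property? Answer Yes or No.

Common attributes: {Insurer}; their closure is {DoctorID, Insurer}.
The closure covers neither Hospital1 nor Hospital2 entirely; the join is not lossless.

No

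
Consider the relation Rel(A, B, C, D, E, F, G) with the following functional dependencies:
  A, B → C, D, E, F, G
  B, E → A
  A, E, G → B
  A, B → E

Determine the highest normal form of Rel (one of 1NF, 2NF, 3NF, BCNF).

BCNF

Candidate keys: {A, B}, {A, E, G}, {B, E}. Prime attributes: {A, B, E, G}.
The left-hand side of every FD is a superkey, so BCNF is satisfied.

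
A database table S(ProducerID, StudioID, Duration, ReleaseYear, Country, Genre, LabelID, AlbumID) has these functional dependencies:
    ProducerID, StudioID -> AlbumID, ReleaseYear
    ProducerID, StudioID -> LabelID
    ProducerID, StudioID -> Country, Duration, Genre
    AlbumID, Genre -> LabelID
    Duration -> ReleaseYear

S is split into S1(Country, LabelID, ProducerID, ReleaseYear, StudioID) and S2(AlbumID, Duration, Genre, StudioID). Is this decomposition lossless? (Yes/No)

Common attributes: {StudioID}; their closure is {StudioID}.
S1 ⊄ {StudioID} and S2 ⊄ {StudioID}, so the split is lossy.

No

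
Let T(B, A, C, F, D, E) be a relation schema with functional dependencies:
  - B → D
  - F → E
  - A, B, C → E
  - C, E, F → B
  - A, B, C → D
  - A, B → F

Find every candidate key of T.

{A, C} never appear on the right of any FD, so every key must include all of them.
Closure of {A, B, C} is {A, B, C, D, E, F}, the whole schema; {A, B, C} is a candidate key.
Closure of {A, C, F} is {A, B, C, D, E, F}, the whole schema; {A, C, F} is a candidate key.
Any other superkey properly contains one of these, so there are no further candidate keys.

{A, B, C}, {A, C, F}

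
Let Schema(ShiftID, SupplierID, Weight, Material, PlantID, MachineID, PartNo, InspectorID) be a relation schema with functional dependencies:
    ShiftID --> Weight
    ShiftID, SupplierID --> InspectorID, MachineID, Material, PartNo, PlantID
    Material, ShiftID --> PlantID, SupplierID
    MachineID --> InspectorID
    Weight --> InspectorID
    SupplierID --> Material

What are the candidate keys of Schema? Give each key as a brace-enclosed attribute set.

No FD produces {ShiftID}, so it must be in every candidate key.
{Material, ShiftID}⁺ = {InspectorID, MachineID, Material, PartNo, PlantID, ShiftID, SupplierID, Weight}, which is every attribute, so {Material, ShiftID} is a candidate key.
{ShiftID, SupplierID}⁺ = {InspectorID, MachineID, Material, PartNo, PlantID, ShiftID, SupplierID, Weight}, which is every attribute, so {ShiftID, SupplierID} is a candidate key.
These are minimal and exhaustive — every other superkey contains one of them.

{Material, ShiftID}, {ShiftID, SupplierID}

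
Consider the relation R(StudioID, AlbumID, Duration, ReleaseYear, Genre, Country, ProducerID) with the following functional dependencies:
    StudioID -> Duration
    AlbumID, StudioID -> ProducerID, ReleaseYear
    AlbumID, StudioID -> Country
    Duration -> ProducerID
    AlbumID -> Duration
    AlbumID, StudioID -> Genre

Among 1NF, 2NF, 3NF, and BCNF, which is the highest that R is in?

Candidate key: {AlbumID, StudioID}. Prime attributes: {AlbumID, StudioID}.
StudioID -> Duration breaks BCNF: {StudioID}⁺ = {Duration, ProducerID, StudioID}, so {StudioID} is not a superkey.
Because {Duration} is non-prime and the left side of StudioID -> Duration is not a superkey, the relation is not in 3NF.
Since {AlbumID} ⊂ {AlbumID, StudioID} and {AlbumID}⁺ ⊇ {Duration, ProducerID} with {Duration, ProducerID} non-prime, there is a partial dependency; 2NF fails.

1NF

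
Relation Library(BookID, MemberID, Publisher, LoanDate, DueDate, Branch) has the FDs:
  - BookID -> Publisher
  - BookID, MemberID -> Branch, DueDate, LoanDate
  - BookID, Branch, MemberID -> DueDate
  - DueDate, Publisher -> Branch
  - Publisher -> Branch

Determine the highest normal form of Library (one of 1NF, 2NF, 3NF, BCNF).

Candidate key: {BookID, MemberID}. Prime attributes: {BookID, MemberID}.
BookID -> Publisher breaks BCNF: {BookID}⁺ = {BookID, Branch, Publisher}, so {BookID} is not a superkey.
Because {Publisher} is non-prime and the left side of BookID -> Publisher is not a superkey, the relation is not in 3NF.
Since {BookID} ⊂ {BookID, MemberID} and {BookID}⁺ ⊇ {Branch, Publisher} with {Branch, Publisher} non-prime, there is a partial dependency; 2NF fails.

1NF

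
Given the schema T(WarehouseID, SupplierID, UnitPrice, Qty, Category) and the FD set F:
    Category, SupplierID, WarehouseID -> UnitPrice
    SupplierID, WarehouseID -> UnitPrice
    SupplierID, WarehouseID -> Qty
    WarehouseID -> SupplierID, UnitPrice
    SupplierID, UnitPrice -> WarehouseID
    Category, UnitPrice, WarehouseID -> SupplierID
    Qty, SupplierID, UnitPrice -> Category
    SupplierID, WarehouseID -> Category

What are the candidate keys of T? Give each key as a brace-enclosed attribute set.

Closure of {WarehouseID} is {Category, Qty, SupplierID, UnitPrice, WarehouseID}, the whole schema; {WarehouseID} is a candidate key.
Closure of {SupplierID, UnitPrice} is {Category, Qty, SupplierID, UnitPrice, WarehouseID}, the whole schema; {SupplierID, UnitPrice} is a candidate key.
Any other superkey properly contains one of these, so there are no further candidate keys.

{SupplierID, UnitPrice}, {WarehouseID}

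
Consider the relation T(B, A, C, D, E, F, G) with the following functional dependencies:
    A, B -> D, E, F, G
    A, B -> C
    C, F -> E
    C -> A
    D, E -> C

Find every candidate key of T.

{A, B}, {B, C}, {B, D, E}

Attributes never on any right-hand side: {B} — every candidate key must contain it.
{A, B}⁺ = {A, B, C, D, E, F, G} — all of the relation — so {A, B} is a candidate key.
{B, C}⁺ = {A, B, C, D, E, F, G} — all of the relation — so {B, C} is a candidate key.
{B, D, E}⁺ = {A, B, C, D, E, F, G} — all of the relation — so {B, D, E} is a candidate key.
Any other superkey properly contains one of these, so there are no further candidate keys.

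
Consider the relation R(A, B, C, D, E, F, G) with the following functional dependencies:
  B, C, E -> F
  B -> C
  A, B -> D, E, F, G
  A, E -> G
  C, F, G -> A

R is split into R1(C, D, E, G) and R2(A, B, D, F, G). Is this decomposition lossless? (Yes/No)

No

The shared attributes are {D, G} and {D, G}⁺ = {D, G}.
R1 ⊄ {D, G} and R2 ⊄ {D, G}, so the split is lossy.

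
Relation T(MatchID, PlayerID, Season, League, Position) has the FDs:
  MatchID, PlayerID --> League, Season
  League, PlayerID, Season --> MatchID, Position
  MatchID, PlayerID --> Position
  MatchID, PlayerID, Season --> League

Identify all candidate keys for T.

No FD produces {PlayerID}, so it must be in every candidate key.
{MatchID, PlayerID}⁺ = {League, MatchID, PlayerID, Position, Season} — all of the relation — so {MatchID, PlayerID} is a candidate key.
{League, PlayerID, Season}⁺ = {League, MatchID, PlayerID, Position, Season} — all of the relation — so {League, PlayerID, Season} is a candidate key.
Any other superkey properly contains one of these, so there are no further candidate keys.

{League, PlayerID, Season}, {MatchID, PlayerID}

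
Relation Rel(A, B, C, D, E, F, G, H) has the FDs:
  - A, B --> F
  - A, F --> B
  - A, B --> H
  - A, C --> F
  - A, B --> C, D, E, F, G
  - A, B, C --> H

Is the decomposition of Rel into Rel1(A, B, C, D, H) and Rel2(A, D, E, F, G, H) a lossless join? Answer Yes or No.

No

Common attributes: {A, D, H}; their closure is {A, D, H}.
Rel1 ⊄ {A, D, H} and Rel2 ⊄ {A, D, H}, so the split is lossy.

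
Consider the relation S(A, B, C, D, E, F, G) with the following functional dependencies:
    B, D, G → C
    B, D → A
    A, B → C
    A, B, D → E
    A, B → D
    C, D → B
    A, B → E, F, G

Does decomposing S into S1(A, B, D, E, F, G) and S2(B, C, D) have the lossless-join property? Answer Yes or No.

Yes

Common attributes: {B, D}; their closure is {A, B, C, D, E, F, G}.
This includes all of S1, so the common attributes are a superkey of S1 — the join is lossless.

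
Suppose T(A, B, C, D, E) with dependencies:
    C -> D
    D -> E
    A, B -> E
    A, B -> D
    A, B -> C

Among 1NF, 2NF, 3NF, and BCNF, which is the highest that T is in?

2NF

Candidate key: {A, B}. Prime attributes: {A, B}.
C -> D: {C}⁺ = {C, D, E}, which is not all of the attributes, so the left side is not a superkey — BCNF is violated.
C -> D determines the non-prime attribute {D} from a non-superkey — 3NF is violated.
No proper subset of a key has a non-prime attribute in its closure, so there is no partial dependency; 2NF holds.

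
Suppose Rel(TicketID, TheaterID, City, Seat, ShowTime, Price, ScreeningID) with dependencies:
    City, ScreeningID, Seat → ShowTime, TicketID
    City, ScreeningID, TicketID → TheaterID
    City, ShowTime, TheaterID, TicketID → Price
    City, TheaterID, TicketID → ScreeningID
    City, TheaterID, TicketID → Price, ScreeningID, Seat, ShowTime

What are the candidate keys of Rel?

No FD produces {City}, so it must be in every candidate key.
Closure of {City, ScreeningID, Seat} is {City, Price, ScreeningID, Seat, ShowTime, TheaterID, TicketID}, the whole schema; {City, ScreeningID, Seat} is a candidate key.
Closure of {City, ScreeningID, TicketID} is {City, Price, ScreeningID, Seat, ShowTime, TheaterID, TicketID}, the whole schema; {City, ScreeningID, TicketID} is a candidate key.
Closure of {City, TheaterID, TicketID} is {City, Price, ScreeningID, Seat, ShowTime, TheaterID, TicketID}, the whole schema; {City, TheaterID, TicketID} is a candidate key.
No proper subset of any of these is a key, and no other minimal superkey exists.

{City, ScreeningID, Seat}, {City, ScreeningID, TicketID}, {City, TheaterID, TicketID}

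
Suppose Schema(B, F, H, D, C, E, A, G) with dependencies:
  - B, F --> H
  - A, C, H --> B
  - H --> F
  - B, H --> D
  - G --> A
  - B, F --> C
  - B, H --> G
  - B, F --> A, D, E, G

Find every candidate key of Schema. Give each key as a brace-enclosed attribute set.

{A, C, H}, {B, F}, {B, H}, {C, G, H}

{B, F}⁺ = {A, B, C, D, E, F, G, H} — all of the relation — so {B, F} is a candidate key.
{B, H}⁺ = {A, B, C, D, E, F, G, H} — all of the relation — so {B, H} is a candidate key.
{A, C, H}⁺ = {A, B, C, D, E, F, G, H} — all of the relation — so {A, C, H} is a candidate key.
{C, G, H}⁺ = {A, B, C, D, E, F, G, H} — all of the relation — so {C, G, H} is a candidate key.
Any other superkey properly contains one of these, so there are no further candidate keys.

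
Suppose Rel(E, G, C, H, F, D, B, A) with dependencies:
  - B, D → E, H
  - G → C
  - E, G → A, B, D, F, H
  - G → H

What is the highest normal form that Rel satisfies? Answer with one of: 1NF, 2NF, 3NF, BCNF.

1NF

Candidate keys: {B, D, G}, {E, G}. Prime attributes: {B, D, E, G}.
For B, D → E, H we have {B, D}⁺ = {B, D, E, H}; {B, D} is not a superkey, so BCNF fails.
B, D → E, H determines the non-prime attribute {H} from a non-superkey — 3NF is violated.
{G} is a proper subset of the key {E, G}, and {G}⁺ contains the non-prime attributes {C, H} — a partial dependency, so 2NF is violated.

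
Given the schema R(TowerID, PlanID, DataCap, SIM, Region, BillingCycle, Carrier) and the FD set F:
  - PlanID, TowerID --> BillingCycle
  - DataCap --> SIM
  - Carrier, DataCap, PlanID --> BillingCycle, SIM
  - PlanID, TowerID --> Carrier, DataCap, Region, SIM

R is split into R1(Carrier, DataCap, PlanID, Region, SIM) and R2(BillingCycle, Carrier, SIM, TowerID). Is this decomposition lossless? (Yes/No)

No

Common attributes: {Carrier, SIM}; their closure is {Carrier, SIM}.
R1 ⊄ {Carrier, SIM} and R2 ⊄ {Carrier, SIM}, so the split is lossy.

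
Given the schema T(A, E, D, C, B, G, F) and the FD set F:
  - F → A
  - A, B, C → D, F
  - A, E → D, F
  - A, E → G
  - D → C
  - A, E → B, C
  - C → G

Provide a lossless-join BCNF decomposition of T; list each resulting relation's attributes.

{A, F}; {B, D, E, F}; {C, D}; {C, G}

Candidate keys of the original relation: {A, E}, {E, F}.
In {A, B, C, D, E, F, G}, {F} is not a superkey ({F}⁺ restricted to this set is {A, F}), so split on F → A into {A, F} and {B, C, D, E, F, G}.
{A, F} is in BCNF.
In {B, C, D, E, F, G}, {D} is not a superkey ({D}⁺ restricted to this set is {C, D, G}), so split on D → C, G into {C, D, G} and {B, D, E, F}.
In {C, D, G}, {C} is not a superkey ({C}⁺ restricted to this set is {C, G}), so split on C → G into {C, G} and {C, D}.
{C, G} is in BCNF.
{C, D} is in BCNF.
{B, D, E, F} is in BCNF.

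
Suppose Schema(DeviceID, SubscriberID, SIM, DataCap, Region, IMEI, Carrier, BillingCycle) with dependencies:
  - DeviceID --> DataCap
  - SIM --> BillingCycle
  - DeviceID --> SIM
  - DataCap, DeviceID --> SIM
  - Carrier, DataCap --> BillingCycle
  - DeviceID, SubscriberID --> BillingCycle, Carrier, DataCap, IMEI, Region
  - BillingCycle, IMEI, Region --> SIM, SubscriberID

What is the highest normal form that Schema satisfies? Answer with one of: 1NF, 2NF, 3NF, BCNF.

1NF

Candidate keys: {DeviceID, IMEI, Region}, {DeviceID, SubscriberID}. Prime attributes: {DeviceID, IMEI, Region, SubscriberID}.
DeviceID --> DataCap breaks BCNF: {DeviceID}⁺ = {BillingCycle, DataCap, DeviceID, SIM}, so {DeviceID} is not a superkey.
DeviceID --> DataCap determines the non-prime attribute {DataCap} from a non-superkey — 3NF is violated.
The proper key subset {DeviceID} of {DeviceID, SubscriberID} determines non-prime {BillingCycle, DataCap, SIM}, so the relation is not even in 2NF.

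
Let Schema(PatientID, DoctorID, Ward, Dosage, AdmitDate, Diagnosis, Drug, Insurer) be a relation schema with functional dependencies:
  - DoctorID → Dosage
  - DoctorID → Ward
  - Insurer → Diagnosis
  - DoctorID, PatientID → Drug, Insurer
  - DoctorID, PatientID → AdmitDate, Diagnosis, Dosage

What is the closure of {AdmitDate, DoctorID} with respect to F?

Start with {AdmitDate, DoctorID}.
DoctorID → Dosage applies; add {Dosage} → now {AdmitDate, DoctorID, Dosage}.
DoctorID → Ward applies; add {Ward} → now {AdmitDate, DoctorID, Dosage, Ward}.
No further FD applies.

{AdmitDate, DoctorID, Dosage, Ward}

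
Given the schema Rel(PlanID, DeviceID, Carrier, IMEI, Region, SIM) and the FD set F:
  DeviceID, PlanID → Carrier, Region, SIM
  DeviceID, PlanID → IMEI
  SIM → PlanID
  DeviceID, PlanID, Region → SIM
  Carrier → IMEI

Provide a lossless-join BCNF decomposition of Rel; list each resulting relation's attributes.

{Carrier, DeviceID, Region, SIM}; {Carrier, IMEI}; {PlanID, SIM}

Candidate keys of the original relation: {DeviceID, PlanID}, {DeviceID, SIM}.
{Carrier, DeviceID, IMEI, PlanID, Region, SIM}: {SIM} determines {PlanID, SIM} here but is not a superkey — split on SIM → PlanID, giving {PlanID, SIM} and {Carrier, DeviceID, IMEI, Region, SIM}.
{PlanID, SIM} has no BCNF violation.
{Carrier, DeviceID, IMEI, Region, SIM}: {Carrier} determines {Carrier, IMEI} here but is not a superkey — split on Carrier → IMEI, giving {Carrier, IMEI} and {Carrier, DeviceID, Region, SIM}.
{Carrier, IMEI} has no BCNF violation.
{Carrier, DeviceID, Region, SIM} has no BCNF violation.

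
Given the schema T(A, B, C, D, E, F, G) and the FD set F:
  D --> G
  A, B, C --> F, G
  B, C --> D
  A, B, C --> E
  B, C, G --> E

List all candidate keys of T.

{A, B, C}

No FD produces {A, B, C}, so they must be in every candidate key.
{A, B, C}⁺ = {A, B, C, D, E, F, G}, which is every attribute, so {A, B, C} is a candidate key.
No other minimal set has full closure, so this is the only candidate key.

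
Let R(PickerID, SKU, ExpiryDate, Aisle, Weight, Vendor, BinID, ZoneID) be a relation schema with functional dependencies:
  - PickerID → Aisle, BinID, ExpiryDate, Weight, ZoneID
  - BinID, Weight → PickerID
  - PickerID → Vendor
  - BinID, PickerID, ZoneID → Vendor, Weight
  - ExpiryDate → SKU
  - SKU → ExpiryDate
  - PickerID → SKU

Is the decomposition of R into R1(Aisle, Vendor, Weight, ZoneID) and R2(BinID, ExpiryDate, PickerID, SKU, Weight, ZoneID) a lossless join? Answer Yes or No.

No

Common attributes: {Weight, ZoneID}; their closure is {Weight, ZoneID}.
The closure covers neither R1 nor R2 entirely; the join is not lossless.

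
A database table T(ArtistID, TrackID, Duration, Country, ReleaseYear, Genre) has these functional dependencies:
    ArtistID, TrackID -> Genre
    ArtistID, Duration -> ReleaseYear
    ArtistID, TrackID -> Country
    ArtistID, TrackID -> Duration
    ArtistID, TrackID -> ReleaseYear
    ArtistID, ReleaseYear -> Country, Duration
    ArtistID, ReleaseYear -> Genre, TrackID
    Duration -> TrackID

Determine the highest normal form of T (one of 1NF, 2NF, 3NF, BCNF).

3NF

Candidate keys: {ArtistID, Duration}, {ArtistID, ReleaseYear}, {ArtistID, TrackID}. Prime attributes: {ArtistID, Duration, ReleaseYear, TrackID}.
For Duration -> TrackID we have {Duration}⁺ = {Duration, TrackID}; {Duration} is not a superkey, so BCNF fails.
Since {TrackID} ⊆ prime attributes and every other non-superkey FD also has a prime right side, the schema is in 3NF.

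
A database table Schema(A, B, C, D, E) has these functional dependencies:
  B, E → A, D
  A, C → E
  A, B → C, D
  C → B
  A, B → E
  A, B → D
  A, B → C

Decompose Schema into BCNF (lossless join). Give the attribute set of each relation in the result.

Candidate keys of the original relation: {A, B}, {A, C}, {B, E}, {C, E}.
Within {A, B, C, D, E}: {C}⁺ ∩ {A, B, C, D, E} = {B, C}, not the whole set, so C → B violates BCNF; decompose into {B, C} and {A, C, D, E}.
{B, C} is in BCNF.
{A, C, D, E} is in BCNF.

{A, C, D, E}; {B, C}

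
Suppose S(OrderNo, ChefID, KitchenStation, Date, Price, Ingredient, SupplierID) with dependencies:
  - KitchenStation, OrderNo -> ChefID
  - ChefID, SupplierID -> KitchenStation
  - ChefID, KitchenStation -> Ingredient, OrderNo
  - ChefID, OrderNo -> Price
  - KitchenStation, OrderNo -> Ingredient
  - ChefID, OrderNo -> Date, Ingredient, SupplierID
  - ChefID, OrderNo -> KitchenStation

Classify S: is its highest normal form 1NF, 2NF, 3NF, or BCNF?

BCNF

Candidate keys: {ChefID, KitchenStation}, {ChefID, OrderNo}, {ChefID, SupplierID}, {KitchenStation, OrderNo}. Prime attributes: {ChefID, KitchenStation, OrderNo, SupplierID}.
Every FD has a superkey on the left, so the relation is in BCNF.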